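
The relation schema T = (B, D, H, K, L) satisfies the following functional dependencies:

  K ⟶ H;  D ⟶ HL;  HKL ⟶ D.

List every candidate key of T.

(B, D, K); (B, K, L)

Attributes B, K never appear on any right-hand side, so every candidate key must contain {B, K}.
{B, K}⁺ = {B, H, K}, which is not all of the schema, so we must add further attributes.
{B, D, K}⁺: K→H adds H; D→HL adds L → {B, D, H, K, L}. Minimal: {D, K}⁺ = {D, H, K, L}; {B, K}⁺ = {B, H, K}; {B, D}⁺ = {B, D, H, L} — none reach the full schema.
{B, K, L}⁺: K→H adds H; HKL→D adds D → {B, D, H, K, L}. Minimal: {K, L}⁺ = {D, H, K, L}; {B, L}⁺ = {B, L}; {B, K}⁺ = {B, H, K} — none reach the full schema.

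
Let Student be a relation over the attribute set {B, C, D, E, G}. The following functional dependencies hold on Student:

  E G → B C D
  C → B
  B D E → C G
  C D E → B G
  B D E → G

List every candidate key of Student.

{E, G}⁺: EG→BCD adds B, C, D → {B, C, D, E, G}. Minimal: {G}⁺ = {G}; {E}⁺ = {E} — none reach the full schema.
{B, D, E}⁺: BDE→CG adds C, G → {B, C, D, E, G}. Minimal: {D, E}⁺ = {D, E}; {B, E}⁺ = {B, E}; {B, D}⁺ = {B, D} — none reach the full schema.
{C, D, E}⁺: C→B adds B; BDE→CG adds G → {B, C, D, E, G}. Minimal: {D, E}⁺ = {D, E}; {C, E}⁺ = {B, C, E}; {C, D}⁺ = {B, C, D} — none reach the full schema.

{E, G}; {B, D, E}; {C, D, E}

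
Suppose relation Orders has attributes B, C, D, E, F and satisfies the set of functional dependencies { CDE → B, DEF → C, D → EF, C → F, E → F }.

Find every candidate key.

{D}

Attribute D never appears on the right-hand side of any dependency, so D must belong to every candidate key.
{D}⁺ = {B, C, D, E, F}, which is all of the schema, so {D} is the only candidate key.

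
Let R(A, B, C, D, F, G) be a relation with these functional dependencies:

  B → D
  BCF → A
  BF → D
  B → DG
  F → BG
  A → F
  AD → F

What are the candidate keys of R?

Attribute C never appears on the right-hand side of any dependency, so C must belong to every candidate key.
{C}⁺ = {C}, which is not all of the schema, so we must add further attributes.
{A, C}⁺: A→F adds F; F→BG adds B, G; B→D adds D → {A, B, C, D, F, G}. Minimal: {C}⁺ = {C}; {A}⁺ = {A, B, D, F, G} — none reach the full schema.
{C, F}⁺: F→BG adds B, G; B→D adds D; BCF→A adds A → {A, B, C, D, F, G}. Minimal: {F}⁺ = {B, D, F, G}; {C}⁺ = {C} — none reach the full schema.

{A, C}, {C, F}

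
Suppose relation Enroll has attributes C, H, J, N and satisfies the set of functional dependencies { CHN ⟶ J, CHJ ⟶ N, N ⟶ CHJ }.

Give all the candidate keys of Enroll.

(N), (C, H, J)

{N}⁺: N→CHJ adds C, H, J → {C, H, J, N}.
{C, H, J}⁺: CHJ→N adds N → {C, H, J, N}. Minimal: {H, J}⁺ = {H, J}; {C, J}⁺ = {C, J}; {C, H}⁺ = {C, H} — none reach the full schema.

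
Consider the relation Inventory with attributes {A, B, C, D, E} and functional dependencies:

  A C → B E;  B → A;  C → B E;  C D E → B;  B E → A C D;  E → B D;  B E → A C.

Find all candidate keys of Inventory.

{C}; {E}

{C}⁺: C→BE adds B, E; BE→ACD adds A, D → {A, B, C, D, E}.
{E}⁺: E→BD adds B, D; BE→AC adds A, C → {A, B, C, D, E}.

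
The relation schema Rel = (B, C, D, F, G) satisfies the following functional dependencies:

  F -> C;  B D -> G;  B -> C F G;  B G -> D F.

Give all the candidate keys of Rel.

(B)

{B}⁺: B→CFG adds C, F, G; BG→DF adds D → {B, C, D, F, G}.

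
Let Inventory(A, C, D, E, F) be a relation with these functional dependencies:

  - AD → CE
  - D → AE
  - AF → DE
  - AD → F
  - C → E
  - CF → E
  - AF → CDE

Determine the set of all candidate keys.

{D}; {A, F}

{D}⁺: D→AE adds A, E; AD→F adds F; AF→CDE adds C → {A, C, D, E, F}.
{A, F}⁺: AF→DE adds D, E; AF→CDE adds C → {A, C, D, E, F}. Minimal: {F}⁺ = {F}; {A}⁺ = {A} — none reach the full schema.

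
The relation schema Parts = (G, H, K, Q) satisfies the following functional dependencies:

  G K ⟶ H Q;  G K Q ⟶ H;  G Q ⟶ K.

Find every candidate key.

Attribute G never appears on the right-hand side of any dependency, so G must belong to every candidate key.
{G}⁺ = {G}, which is not all of the schema, so we must add further attributes.
{G, K}⁺: GK→HQ adds H, Q → {G, H, K, Q}. Minimal: {K}⁺ = {K}; {G}⁺ = {G} — none reach the full schema.
{G, Q}⁺: GQ→K adds K; GK→HQ adds H → {G, H, K, Q}. Minimal: {Q}⁺ = {Q}; {G}⁺ = {G} — none reach the full schema.
Any other superkey contains one of these as a subset, so there are no further candidate keys.

(G, K); (G, Q)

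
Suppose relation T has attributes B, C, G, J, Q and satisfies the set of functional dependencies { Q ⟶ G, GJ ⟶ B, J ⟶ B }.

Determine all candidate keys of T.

CJQ

{C, J, Q}⁺: Q→G adds G; GJ→B adds B → {B, C, G, J, Q}. Minimal: {J, Q}⁺ = {B, G, J, Q}; {C, Q}⁺ = {C, G, Q}; {C, J}⁺ = {B, C, J} — none reach the full schema.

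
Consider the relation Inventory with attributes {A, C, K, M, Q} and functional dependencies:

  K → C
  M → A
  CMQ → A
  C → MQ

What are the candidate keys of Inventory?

{K}⁺: K→C adds C; C→MQ adds M, Q; M→A adds A → {A, C, K, M, Q}.

(K)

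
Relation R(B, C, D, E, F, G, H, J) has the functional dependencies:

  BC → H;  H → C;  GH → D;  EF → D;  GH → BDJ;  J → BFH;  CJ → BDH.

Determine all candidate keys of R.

(E, G, H), (E, G, J), (B, C, E, G)

Attributes E, G never appear on any right-hand side, so every candidate key must contain {E, G}.
{E, G}⁺ = {E, G}, which is not all of the schema, so we must add further attributes.
{E, G, H}⁺: H→C adds C; GH→D adds D; GH→BDJ adds B, J; J→BFH adds F → {B, C, D, E, F, G, H, J}. Minimal: {G, H}⁺ = {B, C, D, F, G, H, J}; {E, H}⁺ = {C, E, H}; {E, G}⁺ = {E, G} — none reach the full schema.
{E, G, J}⁺: J→BFH adds B, F, H; H→C adds C; GH→D adds D → {B, C, D, E, F, G, H, J}. Minimal: {G, J}⁺ = {B, C, D, F, G, H, J}; {E, J}⁺ = {B, C, D, E, F, H, J}; {E, G}⁺ = {E, G} — none reach the full schema.
{B, C, E, G}⁺: BC→H adds H; GH→D adds D; GH→BDJ adds J; J→BFH adds F → {B, C, D, E, F, G, H, J}. Minimal: {C, E, G}⁺ = {C, E, G}; {B, E, G}⁺ = {B, E, G}; {B, C, G}⁺ = {B, C, D, F, G, H, J}; … — none reach the full schema.
Any other superkey contains one of these as a subset, so there are no further candidate keys.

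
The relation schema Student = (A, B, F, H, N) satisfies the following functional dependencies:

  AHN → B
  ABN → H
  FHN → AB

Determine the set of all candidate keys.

Attributes F, N never appear on any right-hand side, so every candidate key must contain {F, N}.
{F, N}⁺ = {F, N}, which is not all of the schema, so we must add further attributes.
{F, H, N}⁺: FHN→AB adds A, B → {A, B, F, H, N}. Minimal: {H, N}⁺ = {H, N}; {F, N}⁺ = {F, N}; {F, H}⁺ = {F, H} — none reach the full schema.
{A, B, F, N}⁺: ABN→H adds H → {A, B, F, H, N}. Minimal: {B, F, N}⁺ = {B, F, N}; {A, F, N}⁺ = {A, F, N}; {A, B, N}⁺ = {A, B, H, N}; … — none reach the full schema.
Any other superkey contains one of these as a subset, so there are no further candidate keys.

{F, H, N}; {A, B, F, N}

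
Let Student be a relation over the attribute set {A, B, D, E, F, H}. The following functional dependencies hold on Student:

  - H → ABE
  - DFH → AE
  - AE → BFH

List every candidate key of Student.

Attribute D never appears on the right-hand side of any dependency, so D must belong to every candidate key.
{D}⁺ = {D}, which is not all of the schema, so we must add further attributes.
{D, H}⁺: H→ABE adds A, B, E; AE→BFH adds F → {A, B, D, E, F, H}. Minimal: {H}⁺ = {A, B, E, F, H}; {D}⁺ = {D} — none reach the full schema.
{A, D, E}⁺: AE→BFH adds B, F, H → {A, B, D, E, F, H}. Minimal: {D, E}⁺ = {D, E}; {A, E}⁺ = {A, B, E, F, H}; {A, D}⁺ = {A, D} — none reach the full schema.

{D, H}, {A, D, E}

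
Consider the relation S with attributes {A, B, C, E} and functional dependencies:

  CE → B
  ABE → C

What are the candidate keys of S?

Attributes A, E never appear on any right-hand side, so every candidate key must contain {A, E}.
{A, E}⁺ = {A, E}, which is not all of the schema, so we must add further attributes.
{A, B, E}⁺: ABE→C adds C → {A, B, C, E}.
{A, C, E}⁺: CE→B adds B → {A, B, C, E}.
Any other superkey contains one of these as a subset, so there are no further candidate keys.

ABE; ACE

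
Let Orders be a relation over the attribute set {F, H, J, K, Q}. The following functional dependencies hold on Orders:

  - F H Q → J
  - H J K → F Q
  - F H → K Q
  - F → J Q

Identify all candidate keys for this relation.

{F, H}, {H, J, K}

Attribute H never appears on the right-hand side of any dependency, so H must belong to every candidate key.
{H}⁺ = {H}, which is not all of the schema, so we must add further attributes.
{F, H}⁺: FH→KQ adds K, Q; F→JQ adds J → {F, H, J, K, Q}. Minimal: {H}⁺ = {H}; {F}⁺ = {F, J, Q} — none reach the full schema.
{H, J, K}⁺: HJK→FQ adds F, Q → {F, H, J, K, Q}. Minimal: {J, K}⁺ = {J, K}; {H, K}⁺ = {H, K}; {H, J}⁺ = {H, J} — none reach the full schema.
Any other superkey contains one of these as a subset, so there are no further candidate keys.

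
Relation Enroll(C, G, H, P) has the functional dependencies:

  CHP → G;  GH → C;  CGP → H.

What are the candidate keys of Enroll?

{C, G, P}⁺: CGP→H adds H → {C, G, H, P}. Minimal: {G, P}⁺ = {G, P}; {C, P}⁺ = {C, P}; {C, G}⁺ = {C, G} — none reach the full schema.
{C, H, P}⁺: CHP→G adds G → {C, G, H, P}. Minimal: {H, P}⁺ = {H, P}; {C, P}⁺ = {C, P}; {C, H}⁺ = {C, H} — none reach the full schema.
{G, H, P}⁺: GH→C adds C → {C, G, H, P}. Minimal: {H, P}⁺ = {H, P}; {G, P}⁺ = {G, P}; {G, H}⁺ = {C, G, H} — none reach the full schema.
Any other superkey contains one of these as a subset, so there are no further candidate keys.

CGP; CHP; GHP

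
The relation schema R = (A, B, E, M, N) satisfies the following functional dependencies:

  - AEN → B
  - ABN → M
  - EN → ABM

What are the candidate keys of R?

EN

Attributes E, N never appear on any right-hand side, so every candidate key must contain {E, N}.
{E, N}⁺ = {A, B, E, M, N}, which is all of the schema, so {E, N} is the only candidate key.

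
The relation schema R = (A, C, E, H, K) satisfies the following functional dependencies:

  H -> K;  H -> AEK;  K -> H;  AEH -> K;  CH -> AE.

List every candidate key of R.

CH; CK

Attribute C never appears on the right-hand side of any dependency, so C must belong to every candidate key.
{C}⁺ = {C}, which is not all of the schema, so we must add further attributes.
{C, H}⁺: H→K adds K; H→AEK adds A, E → {A, C, E, H, K}. Minimal: {H}⁺ = {A, E, H, K}; {C}⁺ = {C} — none reach the full schema.
{C, K}⁺: K→H adds H; CH→AE adds A, E → {A, C, E, H, K}. Minimal: {K}⁺ = {A, E, H, K}; {C}⁺ = {C} — none reach the full schema.
Any other superkey contains one of these as a subset, so there are no further candidate keys.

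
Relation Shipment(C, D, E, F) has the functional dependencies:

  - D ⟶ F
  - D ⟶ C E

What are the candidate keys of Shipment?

Attribute D never appears on the right-hand side of any dependency, so D must belong to every candidate key.
{D}⁺ = {C, D, E, F}, which is all of the schema, so {D} is the only candidate key.

{D}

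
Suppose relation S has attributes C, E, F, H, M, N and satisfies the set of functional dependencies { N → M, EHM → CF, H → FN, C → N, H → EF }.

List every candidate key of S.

{H}

Attribute H never appears on the right-hand side of any dependency, so H must belong to every candidate key.
{H}⁺ = {C, E, F, H, M, N}, which is all of the schema, so {H} is the only candidate key.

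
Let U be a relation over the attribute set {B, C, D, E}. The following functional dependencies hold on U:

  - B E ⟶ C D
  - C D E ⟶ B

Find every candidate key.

Attribute E never appears on the right-hand side of any dependency, so E must belong to every candidate key.
{E}⁺ = {E}, which is not all of the schema, so we must add further attributes.
{B, E}⁺: BE→CD adds C, D → {B, C, D, E}. Minimal: {E}⁺ = {E}; {B}⁺ = {B} — none reach the full schema.
{C, D, E}⁺: CDE→B adds B → {B, C, D, E}. Minimal: {D, E}⁺ = {D, E}; {C, E}⁺ = {C, E}; {C, D}⁺ = {C, D} — none reach the full schema.

BE, CDE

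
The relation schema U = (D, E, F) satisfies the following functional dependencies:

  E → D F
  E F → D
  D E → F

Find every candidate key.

(E)

Attribute E never appears on the right-hand side of any dependency, so E must belong to every candidate key.
{E}⁺ = {D, E, F}, which is all of the schema, so {E} is the only candidate key.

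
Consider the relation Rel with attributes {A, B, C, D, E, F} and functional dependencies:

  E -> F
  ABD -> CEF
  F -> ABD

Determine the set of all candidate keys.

{E}, {F}, {A, B, D}

{E}⁺: E→F adds F; F→ABD adds A, B, D; ABD→CEF adds C → {A, B, C, D, E, F}.
{F}⁺: F→ABD adds A, B, D; ABD→CEF adds C, E → {A, B, C, D, E, F}.
{A, B, D}⁺: ABD→CEF adds C, E, F → {A, B, C, D, E, F}. Minimal: {B, D}⁺ = {B, D}; {A, D}⁺ = {A, D}; {A, B}⁺ = {A, B} — none reach the full schema.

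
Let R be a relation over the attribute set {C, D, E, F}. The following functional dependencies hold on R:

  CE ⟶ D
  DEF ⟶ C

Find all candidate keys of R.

Attributes E, F never appear on any right-hand side, so every candidate key must contain {E, F}.
{E, F}⁺ = {E, F}, which is not all of the schema, so we must add further attributes.
{C, E, F}⁺: CE→D adds D → {C, D, E, F}. Minimal: {E, F}⁺ = {E, F}; {C, F}⁺ = {C, F}; {C, E}⁺ = {C, D, E} — none reach the full schema.
{D, E, F}⁺: DEF→C adds C → {C, D, E, F}. Minimal: {E, F}⁺ = {E, F}; {D, F}⁺ = {D, F}; {D, E}⁺ = {D, E} — none reach the full schema.

{C, E, F}, {D, E, F}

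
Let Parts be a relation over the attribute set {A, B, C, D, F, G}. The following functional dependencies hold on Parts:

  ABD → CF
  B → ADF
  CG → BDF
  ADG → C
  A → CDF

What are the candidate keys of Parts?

{A, G}⁺: A→CDF adds C, D, F; CG→BDF adds B → {A, B, C, D, F, G}. Minimal: {G}⁺ = {G}; {A}⁺ = {A, C, D, F} — none reach the full schema.
{B, G}⁺: B→ADF adds A, D, F; ADG→C adds C → {A, B, C, D, F, G}. Minimal: {G}⁺ = {G}; {B}⁺ = {A, B, C, D, F} — none reach the full schema.
{C, G}⁺: CG→BDF adds B, D, F; B→ADF adds A → {A, B, C, D, F, G}. Minimal: {G}⁺ = {G}; {C}⁺ = {C} — none reach the full schema.
Any other superkey contains one of these as a subset, so there are no further candidate keys.

{A, G}, {B, G}, {C, G}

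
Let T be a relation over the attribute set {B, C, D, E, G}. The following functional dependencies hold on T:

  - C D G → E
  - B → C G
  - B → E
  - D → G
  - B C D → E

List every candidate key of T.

Attributes B, D never appear on any right-hand side, so every candidate key must contain {B, D}.
{B, D}⁺ = {B, C, D, E, G}, which is all of the schema, so {B, D} is the only candidate key.

{B, D}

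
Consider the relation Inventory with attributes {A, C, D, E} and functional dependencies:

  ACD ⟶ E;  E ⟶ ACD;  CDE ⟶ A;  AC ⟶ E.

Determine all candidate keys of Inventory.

(E), (A, C)

{E}⁺: E→ACD adds A, C, D → {A, C, D, E}.
{A, C}⁺: AC→E adds E; E→ACD adds D → {A, C, D, E}. Minimal: {C}⁺ = {C}; {A}⁺ = {A} — none reach the full schema.
Any other superkey contains one of these as a subset, so there are no further candidate keys.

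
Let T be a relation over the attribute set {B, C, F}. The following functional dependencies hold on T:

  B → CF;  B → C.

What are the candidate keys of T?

{B}

Attribute B never appears on the right-hand side of any dependency, so B must belong to every candidate key.
{B}⁺ = {B, C, F}, which is all of the schema, so {B} is the only candidate key.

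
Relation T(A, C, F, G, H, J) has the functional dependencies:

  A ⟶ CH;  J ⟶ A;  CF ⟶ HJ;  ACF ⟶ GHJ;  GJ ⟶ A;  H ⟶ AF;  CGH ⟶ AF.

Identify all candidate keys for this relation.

{A}, {H}, {J}, {C, F}

{A}⁺: A→CH adds C, H; H→AF adds F; CF→HJ adds J; ACF→GHJ adds G → {A, C, F, G, H, J}.
{H}⁺: H→AF adds A, F; A→CH adds C; CF→HJ adds J; ACF→GHJ adds G → {A, C, F, G, H, J}.
{J}⁺: J→A adds A; A→CH adds C, H; H→AF adds F; ACF→GHJ adds G → {A, C, F, G, H, J}.
{C, F}⁺: CF→HJ adds H, J; H→AF adds A; ACF→GHJ adds G → {A, C, F, G, H, J}. Minimal: {F}⁺ = {F}; {C}⁺ = {C} — none reach the full schema.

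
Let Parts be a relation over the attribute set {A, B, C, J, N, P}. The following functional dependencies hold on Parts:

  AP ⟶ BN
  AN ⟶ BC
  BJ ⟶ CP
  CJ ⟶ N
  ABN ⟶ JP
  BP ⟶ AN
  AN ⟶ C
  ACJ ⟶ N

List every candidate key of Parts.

{A, N}⁺: AN→BC adds B, C; ABN→JP adds J, P → {A, B, C, J, N, P}.
{A, P}⁺: AP→BN adds B, N; AN→BC adds C; ABN→JP adds J → {A, B, C, J, N, P}.
{B, J}⁺: BJ→CP adds C, P; CJ→N adds N; BP→AN adds A → {A, B, C, J, N, P}.
{B, P}⁺: BP→AN adds A, N; AN→C adds C; ABN→JP adds J → {A, B, C, J, N, P}.
{A, C, J}⁺: CJ→N adds N; AN→BC adds B; BJ→CP adds P → {A, B, C, J, N, P}.
Any other superkey contains one of these as a subset, so there are no further candidate keys.

{A, N}, {A, P}, {B, J}, {B, P}, {A, C, J}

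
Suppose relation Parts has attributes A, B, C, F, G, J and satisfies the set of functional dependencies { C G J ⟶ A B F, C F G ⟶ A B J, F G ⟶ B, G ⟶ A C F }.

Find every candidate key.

Attribute G never appears on the right-hand side of any dependency, so G must belong to every candidate key.
{G}⁺ = {A, B, C, F, G, J}, which is all of the schema, so {G} is the only candidate key.

(G)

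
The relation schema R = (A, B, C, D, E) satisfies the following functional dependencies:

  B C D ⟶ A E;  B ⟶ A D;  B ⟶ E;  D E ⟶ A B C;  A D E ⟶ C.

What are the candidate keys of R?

(B); (D, E)

{B}⁺: B→AD adds A, D; B→E adds E; DE→ABC adds C → {A, B, C, D, E}.
{D, E}⁺: DE→ABC adds A, B, C → {A, B, C, D, E}.
Any other superkey contains one of these as a subset, so there are no further candidate keys.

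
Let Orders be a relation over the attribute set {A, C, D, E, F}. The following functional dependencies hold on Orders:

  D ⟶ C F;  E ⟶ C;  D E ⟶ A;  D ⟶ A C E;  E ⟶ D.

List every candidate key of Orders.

{D}⁺: D→CF adds C, F; D→ACE adds A, E → {A, C, D, E, F}.
{E}⁺: E→C adds C; E→D adds D; D→CF adds F; DE→A adds A → {A, C, D, E, F}.

{D}, {E}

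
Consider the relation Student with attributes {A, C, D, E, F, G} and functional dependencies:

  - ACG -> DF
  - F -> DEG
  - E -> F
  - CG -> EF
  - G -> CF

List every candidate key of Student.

(A, E), (A, F), (A, G)

Attribute A never appears on the right-hand side of any dependency, so A must belong to every candidate key.
{A}⁺ = {A}, which is not all of the schema, so we must add further attributes.
{A, E}⁺: E→F adds F; F→DEG adds D, G; G→CF adds C → {A, C, D, E, F, G}. Minimal: {E}⁺ = {C, D, E, F, G}; {A}⁺ = {A} — none reach the full schema.
{A, F}⁺: F→DEG adds D, E, G; G→CF adds C → {A, C, D, E, F, G}. Minimal: {F}⁺ = {C, D, E, F, G}; {A}⁺ = {A} — none reach the full schema.
{A, G}⁺: G→CF adds C, F; ACG→DF adds D; F→DEG adds E → {A, C, D, E, F, G}. Minimal: {G}⁺ = {C, D, E, F, G}; {A}⁺ = {A} — none reach the full schema.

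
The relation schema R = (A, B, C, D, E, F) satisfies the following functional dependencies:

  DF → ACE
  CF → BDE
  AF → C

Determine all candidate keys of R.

Attribute F never appears on the right-hand side of any dependency, so F must belong to every candidate key.
{F}⁺ = {F}, which is not all of the schema, so we must add further attributes.
{A, F}⁺: AF→C adds C; CF→BDE adds B, D, E → {A, B, C, D, E, F}. Minimal: {F}⁺ = {F}; {A}⁺ = {A} — none reach the full schema.
{C, F}⁺: CF→BDE adds B, D, E; DF→ACE adds A → {A, B, C, D, E, F}. Minimal: {F}⁺ = {F}; {C}⁺ = {C} — none reach the full schema.
{D, F}⁺: DF→ACE adds A, C, E; CF→BDE adds B → {A, B, C, D, E, F}. Minimal: {F}⁺ = {F}; {D}⁺ = {D} — none reach the full schema.
Any other superkey contains one of these as a subset, so there are no further candidate keys.

AF; CF; DF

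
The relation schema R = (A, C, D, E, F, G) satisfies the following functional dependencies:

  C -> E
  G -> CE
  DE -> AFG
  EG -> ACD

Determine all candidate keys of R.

(G), (C, D), (D, E)

{G}⁺: G→CE adds C, E; EG→ACD adds A, D; DE→AFG adds F → {A, C, D, E, F, G}.
{C, D}⁺: C→E adds E; DE→AFG adds A, F, G → {A, C, D, E, F, G}. Minimal: {D}⁺ = {D}; {C}⁺ = {C, E} — none reach the full schema.
{D, E}⁺: DE→AFG adds A, F, G; EG→ACD adds C → {A, C, D, E, F, G}. Minimal: {E}⁺ = {E}; {D}⁺ = {D} — none reach the full schema.
Any other superkey contains one of these as a subset, so there are no further candidate keys.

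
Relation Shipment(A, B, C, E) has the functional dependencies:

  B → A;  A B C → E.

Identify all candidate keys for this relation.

Attributes B, C never appear on any right-hand side, so every candidate key must contain {B, C}.
{B, C}⁺ = {A, B, C, E}, which is all of the schema, so {B, C} is the only candidate key.

{B, C}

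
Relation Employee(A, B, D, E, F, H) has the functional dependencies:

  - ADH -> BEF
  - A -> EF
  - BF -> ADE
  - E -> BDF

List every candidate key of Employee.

AH, EH, BFH

Attribute H never appears on the right-hand side of any dependency, so H must belong to every candidate key.
{H}⁺ = {H}, which is not all of the schema, so we must add further attributes.
{A, H}⁺: A→EF adds E, F; E→BDF adds B, D → {A, B, D, E, F, H}.
{E, H}⁺: E→BDF adds B, D, F; BF→ADE adds A → {A, B, D, E, F, H}.
{B, F, H}⁺: BF→ADE adds A, D, E → {A, B, D, E, F, H}.
Any other superkey contains one of these as a subset, so there are no further candidate keys.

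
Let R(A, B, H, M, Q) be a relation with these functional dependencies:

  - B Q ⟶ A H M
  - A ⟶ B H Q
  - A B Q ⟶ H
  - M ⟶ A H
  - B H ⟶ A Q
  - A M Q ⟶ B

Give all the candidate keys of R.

{A}⁺: A→BHQ adds B, H, Q; BQ→AHM adds M → {A, B, H, M, Q}.
{M}⁺: M→AH adds A, H; A→BHQ adds B, Q → {A, B, H, M, Q}.
{B, H}⁺: BH→AQ adds A, Q; BQ→AHM adds M → {A, B, H, M, Q}.
{B, Q}⁺: BQ→AHM adds A, H, M → {A, B, H, M, Q}.

{A}, {M}, {B, H}, {B, Q}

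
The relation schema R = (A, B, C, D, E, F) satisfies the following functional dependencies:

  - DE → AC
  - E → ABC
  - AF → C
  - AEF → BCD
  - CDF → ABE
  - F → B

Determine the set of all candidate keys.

{E, F}⁺: E→ABC adds A, B, C; AEF→BCD adds D → {A, B, C, D, E, F}. Minimal: {F}⁺ = {B, F}; {E}⁺ = {A, B, C, E} — none reach the full schema.
{A, D, F}⁺: AF→C adds C; CDF→ABE adds B, E → {A, B, C, D, E, F}. Minimal: {D, F}⁺ = {B, D, F}; {A, F}⁺ = {A, B, C, F}; {A, D}⁺ = {A, D} — none reach the full schema.
{C, D, F}⁺: CDF→ABE adds A, B, E → {A, B, C, D, E, F}. Minimal: {D, F}⁺ = {B, D, F}; {C, F}⁺ = {B, C, F}; {C, D}⁺ = {C, D} — none reach the full schema.
Any other superkey contains one of these as a subset, so there are no further candidate keys.

EF; ADF; CDF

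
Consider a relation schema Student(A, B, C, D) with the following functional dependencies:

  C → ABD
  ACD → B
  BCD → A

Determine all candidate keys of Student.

(C)

Attribute C never appears on the right-hand side of any dependency, so C must belong to every candidate key.
{C}⁺ = {A, B, C, D}, which is all of the schema, so {C} is the only candidate key.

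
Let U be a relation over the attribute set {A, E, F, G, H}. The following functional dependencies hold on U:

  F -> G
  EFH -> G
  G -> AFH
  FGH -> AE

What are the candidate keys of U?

{F}⁺: F→G adds G; G→AFH adds A, H; FGH→AE adds E → {A, E, F, G, H}.
{G}⁺: G→AFH adds A, F, H; FGH→AE adds E → {A, E, F, G, H}.
Any other superkey contains one of these as a subset, so there are no further candidate keys.

{F}; {G}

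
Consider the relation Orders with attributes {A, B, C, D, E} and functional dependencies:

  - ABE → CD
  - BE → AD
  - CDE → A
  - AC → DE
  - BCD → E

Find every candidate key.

{B, E}⁺: BE→AD adds A, D; ABE→CD adds C → {A, B, C, D, E}.
{A, B, C}⁺: AC→DE adds D, E → {A, B, C, D, E}.
{B, C, D}⁺: BCD→E adds E; BE→AD adds A → {A, B, C, D, E}.

{B, E}, {A, B, C}, {B, C, D}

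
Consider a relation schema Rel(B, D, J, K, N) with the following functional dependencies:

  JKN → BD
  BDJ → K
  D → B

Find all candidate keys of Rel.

Attributes J, N never appear on any right-hand side, so every candidate key must contain {J, N}.
{J, N}⁺ = {J, N}, which is not all of the schema, so we must add further attributes.
{D, J, N}⁺: D→B adds B; BDJ→K adds K → {B, D, J, K, N}. Minimal: {J, N}⁺ = {J, N}; {D, N}⁺ = {B, D, N}; {D, J}⁺ = {B, D, J, K} — none reach the full schema.
{J, K, N}⁺: JKN→BD adds B, D → {B, D, J, K, N}. Minimal: {K, N}⁺ = {K, N}; {J, N}⁺ = {J, N}; {J, K}⁺ = {J, K} — none reach the full schema.
Any other superkey contains one of these as a subset, so there are no further candidate keys.

(D, J, N); (J, K, N)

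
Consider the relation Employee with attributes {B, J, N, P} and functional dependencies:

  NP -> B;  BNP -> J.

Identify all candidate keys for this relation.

{N, P}

Attributes N, P never appear on any right-hand side, so every candidate key must contain {N, P}.
{N, P}⁺ = {B, J, N, P}, which is all of the schema, so {N, P} is the only candidate key.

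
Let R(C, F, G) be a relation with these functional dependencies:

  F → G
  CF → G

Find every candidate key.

Attributes C, F never appear on any right-hand side, so every candidate key must contain {C, F}.
{C, F}⁺ = {C, F, G}, which is all of the schema, so {C, F} is the only candidate key.

{C, F}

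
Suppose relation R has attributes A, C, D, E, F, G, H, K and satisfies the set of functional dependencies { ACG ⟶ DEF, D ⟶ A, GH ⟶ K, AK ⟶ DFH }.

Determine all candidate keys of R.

{A, C, G, H}⁺: ACG→DEF adds D, E, F; GH→K adds K → {A, C, D, E, F, G, H, K}.
{A, C, G, K}⁺: ACG→DEF adds D, E, F; AK→DFH adds H → {A, C, D, E, F, G, H, K}.
{C, D, G, H}⁺: D→A adds A; GH→K adds K; AK→DFH adds F; ACG→DEF adds E → {A, C, D, E, F, G, H, K}.
{C, D, G, K}⁺: D→A adds A; AK→DFH adds F, H; ACG→DEF adds E → {A, C, D, E, F, G, H, K}.

ACGH, ACGK, CDGH, CDGK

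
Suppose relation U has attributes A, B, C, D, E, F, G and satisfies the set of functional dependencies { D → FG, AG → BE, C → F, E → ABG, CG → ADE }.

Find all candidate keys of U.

{C, D}, {C, E}, {C, G}

Attribute C never appears on the right-hand side of any dependency, so C must belong to every candidate key.
{C}⁺ = {C, F}, which is not all of the schema, so we must add further attributes.
{C, D}⁺: D→FG adds F, G; CG→ADE adds A, E; AG→BE adds B → {A, B, C, D, E, F, G}.
{C, E}⁺: C→F adds F; E→ABG adds A, B, G; CG→ADE adds D → {A, B, C, D, E, F, G}.
{C, G}⁺: C→F adds F; CG→ADE adds A, D, E; AG→BE adds B → {A, B, C, D, E, F, G}.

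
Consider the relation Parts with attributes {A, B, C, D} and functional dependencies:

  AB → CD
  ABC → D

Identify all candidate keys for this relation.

{A, B}

{A, B}⁺: AB→CD adds C, D → {A, B, C, D}.
No other minimal superkey exists.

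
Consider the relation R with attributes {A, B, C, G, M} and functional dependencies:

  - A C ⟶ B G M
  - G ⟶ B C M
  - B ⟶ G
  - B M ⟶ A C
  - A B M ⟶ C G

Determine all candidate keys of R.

{B}⁺: B→G adds G; G→BCM adds C, M; BM→AC adds A → {A, B, C, G, M}.
{G}⁺: G→BCM adds B, C, M; BM→AC adds A → {A, B, C, G, M}.
{A, C}⁺: AC→BGM adds B, G, M → {A, B, C, G, M}. Minimal: {C}⁺ = {C}; {A}⁺ = {A} — none reach the full schema.
Any other superkey contains one of these as a subset, so there are no further candidate keys.

(B); (G); (A, C)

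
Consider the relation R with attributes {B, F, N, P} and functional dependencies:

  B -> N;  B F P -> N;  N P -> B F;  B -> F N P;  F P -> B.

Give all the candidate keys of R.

(B), (F, P), (N, P)

{B}⁺: B→N adds N; B→FNP adds F, P → {B, F, N, P}.
{F, P}⁺: FP→B adds B; B→N adds N → {B, F, N, P}.
{N, P}⁺: NP→BF adds B, F → {B, F, N, P}.
Any other superkey contains one of these as a subset, so there are no further candidate keys.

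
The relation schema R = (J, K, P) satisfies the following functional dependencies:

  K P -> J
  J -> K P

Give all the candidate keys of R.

{J}⁺: J→KP adds K, P → {J, K, P}.
{K, P}⁺: KP→J adds J → {J, K, P}. Minimal: {P}⁺ = {P}; {K}⁺ = {K} — none reach the full schema.
Any other superkey contains one of these as a subset, so there are no further candidate keys.

{J}; {K, P}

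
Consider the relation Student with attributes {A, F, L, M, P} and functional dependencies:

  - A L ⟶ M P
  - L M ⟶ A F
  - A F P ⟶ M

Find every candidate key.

(A, L), (L, M)

Attribute L never appears on the right-hand side of any dependency, so L must belong to every candidate key.
{L}⁺ = {L}, which is not all of the schema, so we must add further attributes.
{A, L}⁺: AL→MP adds M, P; LM→AF adds F → {A, F, L, M, P}. Minimal: {L}⁺ = {L}; {A}⁺ = {A} — none reach the full schema.
{L, M}⁺: LM→AF adds A, F; AL→MP adds P → {A, F, L, M, P}. Minimal: {M}⁺ = {M}; {L}⁺ = {L} — none reach the full schema.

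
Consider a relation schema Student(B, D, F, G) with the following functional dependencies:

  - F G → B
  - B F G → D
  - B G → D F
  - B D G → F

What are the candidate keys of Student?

Attribute G never appears on the right-hand side of any dependency, so G must belong to every candidate key.
{G}⁺ = {G}, which is not all of the schema, so we must add further attributes.
{B, G}⁺: BG→DF adds D, F → {B, D, F, G}. Minimal: {G}⁺ = {G}; {B}⁺ = {B} — none reach the full schema.
{F, G}⁺: FG→B adds B; BFG→D adds D → {B, D, F, G}. Minimal: {G}⁺ = {G}; {F}⁺ = {F} — none reach the full schema.

BG, FG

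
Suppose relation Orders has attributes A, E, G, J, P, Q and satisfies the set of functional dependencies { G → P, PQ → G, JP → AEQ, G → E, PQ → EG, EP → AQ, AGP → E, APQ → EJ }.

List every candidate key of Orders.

{G}⁺: G→P adds P; G→E adds E; EP→AQ adds A, Q; APQ→EJ adds J → {A, E, G, J, P, Q}.
{E, P}⁺: EP→AQ adds A, Q; APQ→EJ adds J; PQ→G adds G → {A, E, G, J, P, Q}.
{J, P}⁺: JP→AEQ adds A, E, Q; PQ→EG adds G → {A, E, G, J, P, Q}.
{P, Q}⁺: PQ→G adds G; G→E adds E; EP→AQ adds A; APQ→EJ adds J → {A, E, G, J, P, Q}.

{G}, {E, P}, {J, P}, {P, Q}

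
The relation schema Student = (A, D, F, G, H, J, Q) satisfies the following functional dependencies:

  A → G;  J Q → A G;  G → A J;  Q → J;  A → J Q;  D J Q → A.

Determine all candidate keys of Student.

{A, D, F, H}, {D, F, G, H}, {D, F, H, Q}

Attributes D, F, H never appear on any right-hand side, so every candidate key must contain {D, F, H}.
{D, F, H}⁺ = {D, F, H}, which is not all of the schema, so we must add further attributes.
{A, D, F, H}⁺: A→G adds G; G→AJ adds J; A→JQ adds Q → {A, D, F, G, H, J, Q}. Minimal: {D, F, H}⁺ = {D, F, H}; {A, F, H}⁺ = {A, F, G, H, J, Q}; {A, D, H}⁺ = {A, D, G, H, J, Q}; … — none reach the full schema.
{D, F, G, H}⁺: G→AJ adds A, J; A→JQ adds Q → {A, D, F, G, H, J, Q}. Minimal: {F, G, H}⁺ = {A, F, G, H, J, Q}; {D, G, H}⁺ = {A, D, G, H, J, Q}; {D, F, H}⁺ = {D, F, H}; … — none reach the full schema.
{D, F, H, Q}⁺: Q→J adds J; DJQ→A adds A; A→G adds G → {A, D, F, G, H, J, Q}. Minimal: {F, H, Q}⁺ = {A, F, G, H, J, Q}; {D, H, Q}⁺ = {A, D, G, H, J, Q}; {D, F, Q}⁺ = {A, D, F, G, J, Q}; … — none reach the full schema.
Any other superkey contains one of these as a subset, so there are no further candidate keys.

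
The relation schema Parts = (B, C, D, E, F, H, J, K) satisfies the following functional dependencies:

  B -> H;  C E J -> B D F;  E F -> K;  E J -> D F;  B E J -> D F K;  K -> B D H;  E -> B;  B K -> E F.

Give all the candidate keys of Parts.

Attributes C, J never appear on any right-hand side, so every candidate key must contain {C, J}.
{C, J}⁺ = {C, J}, which is not all of the schema, so we must add further attributes.
{C, E, J}⁺: CEJ→BDF adds B, D, F; EF→K adds K; K→BDH adds H → {B, C, D, E, F, H, J, K}. Minimal: {E, J}⁺ = {B, D, E, F, H, J, K}; {C, J}⁺ = {C, J}; {C, E}⁺ = {B, C, E, H} — none reach the full schema.
{C, J, K}⁺: K→BDH adds B, D, H; BK→EF adds E, F → {B, C, D, E, F, H, J, K}. Minimal: {J, K}⁺ = {B, D, E, F, H, J, K}; {C, K}⁺ = {B, C, D, E, F, H, K}; {C, J}⁺ = {C, J} — none reach the full schema.
Any other superkey contains one of these as a subset, so there are no further candidate keys.

(C, E, J), (C, J, K)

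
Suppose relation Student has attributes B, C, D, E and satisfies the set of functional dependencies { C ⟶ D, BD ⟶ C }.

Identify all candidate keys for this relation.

Attributes B, E never appear on any right-hand side, so every candidate key must contain {B, E}.
{B, E}⁺ = {B, E}, which is not all of the schema, so we must add further attributes.
{B, C, E}⁺: C→D adds D → {B, C, D, E}. Minimal: {C, E}⁺ = {C, D, E}; {B, E}⁺ = {B, E}; {B, C}⁺ = {B, C, D} — none reach the full schema.
{B, D, E}⁺: BD→C adds C → {B, C, D, E}. Minimal: {D, E}⁺ = {D, E}; {B, E}⁺ = {B, E}; {B, D}⁺ = {B, C, D} — none reach the full schema.

{B, C, E}, {B, D, E}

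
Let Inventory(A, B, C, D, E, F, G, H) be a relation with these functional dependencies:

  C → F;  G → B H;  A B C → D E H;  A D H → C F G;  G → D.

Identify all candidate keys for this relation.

Attribute A never appears on the right-hand side of any dependency, so A must belong to every candidate key.
{A}⁺ = {A}, which is not all of the schema, so we must add further attributes.
{A, G}⁺: G→BH adds B, H; G→D adds D; ADH→CFG adds C, F; ABC→DEH adds E → {A, B, C, D, E, F, G, H}. Minimal: {G}⁺ = {B, D, G, H}; {A}⁺ = {A} — none reach the full schema.
{A, B, C}⁺: C→F adds F; ABC→DEH adds D, E, H; ADH→CFG adds G → {A, B, C, D, E, F, G, H}. Minimal: {B, C}⁺ = {B, C, F}; {A, C}⁺ = {A, C, F}; {A, B}⁺ = {A, B} — none reach the full schema.
{A, D, H}⁺: ADH→CFG adds C, F, G; G→BH adds B; ABC→DEH adds E → {A, B, C, D, E, F, G, H}. Minimal: {D, H}⁺ = {D, H}; {A, H}⁺ = {A, H}; {A, D}⁺ = {A, D} — none reach the full schema.

{A, G}, {A, B, C}, {A, D, H}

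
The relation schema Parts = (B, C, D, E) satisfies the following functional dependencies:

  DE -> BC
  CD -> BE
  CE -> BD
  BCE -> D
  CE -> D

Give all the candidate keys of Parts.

{C, D}⁺: CD→BE adds B, E → {B, C, D, E}.
{C, E}⁺: CE→BD adds B, D → {B, C, D, E}.
{D, E}⁺: DE→BC adds B, C → {B, C, D, E}.
Any other superkey contains one of these as a subset, so there are no further candidate keys.

{C, D}, {C, E}, {D, E}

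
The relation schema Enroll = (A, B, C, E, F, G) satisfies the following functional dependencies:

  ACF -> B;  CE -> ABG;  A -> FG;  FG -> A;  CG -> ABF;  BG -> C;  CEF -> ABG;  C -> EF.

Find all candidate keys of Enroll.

{C}; {A, B}; {B, G}

{C}⁺: C→EF adds E, F; CE→ABG adds A, B, G → {A, B, C, E, F, G}.
{A, B}⁺: A→FG adds F, G; BG→C adds C; C→EF adds E → {A, B, C, E, F, G}. Minimal: {B}⁺ = {B}; {A}⁺ = {A, F, G} — none reach the full schema.
{B, G}⁺: BG→C adds C; C→EF adds E, F; CE→ABG adds A → {A, B, C, E, F, G}. Minimal: {G}⁺ = {G}; {B}⁺ = {B} — none reach the full schema.
Any other superkey contains one of these as a subset, so there are no further candidate keys.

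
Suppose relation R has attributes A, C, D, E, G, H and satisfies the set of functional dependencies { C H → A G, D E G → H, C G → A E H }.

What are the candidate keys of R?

(C, D, G), (C, D, H)

Attributes C, D never appear on any right-hand side, so every candidate key must contain {C, D}.
{C, D}⁺ = {C, D}, which is not all of the schema, so we must add further attributes.
{C, D, G}⁺: CG→AEH adds A, E, H → {A, C, D, E, G, H}. Minimal: {D, G}⁺ = {D, G}; {C, G}⁺ = {A, C, E, G, H}; {C, D}⁺ = {C, D} — none reach the full schema.
{C, D, H}⁺: CH→AG adds A, G; CG→AEH adds E → {A, C, D, E, G, H}. Minimal: {D, H}⁺ = {D, H}; {C, H}⁺ = {A, C, E, G, H}; {C, D}⁺ = {C, D} — none reach the full schema.
Any other superkey contains one of these as a subset, so there are no further candidate keys.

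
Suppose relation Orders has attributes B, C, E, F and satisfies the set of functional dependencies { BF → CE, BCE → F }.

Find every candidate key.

Attribute B never appears on the right-hand side of any dependency, so B must belong to every candidate key.
{B}⁺ = {B}, which is not all of the schema, so we must add further attributes.
{B, F}⁺: BF→CE adds C, E → {B, C, E, F}.
{B, C, E}⁺: BCE→F adds F → {B, C, E, F}.

(B, F), (B, C, E)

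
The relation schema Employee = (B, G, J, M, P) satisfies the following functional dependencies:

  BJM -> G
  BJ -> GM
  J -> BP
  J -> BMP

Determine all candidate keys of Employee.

{J}

Attribute J never appears on the right-hand side of any dependency, so J must belong to every candidate key.
{J}⁺ = {B, G, J, M, P}, which is all of the schema, so {J} is the only candidate key.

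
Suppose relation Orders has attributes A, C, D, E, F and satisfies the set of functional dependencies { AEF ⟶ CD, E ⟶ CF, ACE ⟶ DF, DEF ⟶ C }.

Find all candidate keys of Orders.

(A, E)

Attributes A, E never appear on any right-hand side, so every candidate key must contain {A, E}.
{A, E}⁺ = {A, C, D, E, F}, which is all of the schema, so {A, E} is the only candidate key.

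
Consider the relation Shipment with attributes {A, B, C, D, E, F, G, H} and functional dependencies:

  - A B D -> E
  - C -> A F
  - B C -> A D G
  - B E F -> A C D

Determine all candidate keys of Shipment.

{B, C, H}⁺: C→AF adds A, F; BC→ADG adds D, G; ABD→E adds E → {A, B, C, D, E, F, G, H}. Minimal: {C, H}⁺ = {A, C, F, H}; {B, H}⁺ = {B, H}; {B, C}⁺ = {A, B, C, D, E, F, G} — none reach the full schema.
{B, E, F, H}⁺: BEF→ACD adds A, C, D; BC→ADG adds G → {A, B, C, D, E, F, G, H}. Minimal: {E, F, H}⁺ = {E, F, H}; {B, F, H}⁺ = {B, F, H}; {B, E, H}⁺ = {B, E, H}; … — none reach the full schema.
{A, B, D, F, H}⁺: ABD→E adds E; BEF→ACD adds C; BC→ADG adds G → {A, B, C, D, E, F, G, H}. Minimal: {B, D, F, H}⁺ = {B, D, F, H}; {A, D, F, H}⁺ = {A, D, F, H}; {A, B, F, H}⁺ = {A, B, F, H}; … — none reach the full schema.

BCH, BEFH, ABDFH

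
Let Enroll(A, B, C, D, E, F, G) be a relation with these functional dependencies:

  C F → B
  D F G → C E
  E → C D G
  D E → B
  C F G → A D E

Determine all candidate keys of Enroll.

{E, F}; {C, F, G}; {D, F, G}

Attribute F never appears on the right-hand side of any dependency, so F must belong to every candidate key.
{F}⁺ = {F}, which is not all of the schema, so we must add further attributes.
{E, F}⁺: E→CDG adds C, D, G; DE→B adds B; CFG→ADE adds A → {A, B, C, D, E, F, G}. Minimal: {F}⁺ = {F}; {E}⁺ = {B, C, D, E, G} — none reach the full schema.
{C, F, G}⁺: CF→B adds B; CFG→ADE adds A, D, E → {A, B, C, D, E, F, G}. Minimal: {F, G}⁺ = {F, G}; {C, G}⁺ = {C, G}; {C, F}⁺ = {B, C, F} — none reach the full schema.
{D, F, G}⁺: DFG→CE adds C, E; DE→B adds B; CFG→ADE adds A → {A, B, C, D, E, F, G}. Minimal: {F, G}⁺ = {F, G}; {D, G}⁺ = {D, G}; {D, F}⁺ = {D, F} — none reach the full schema.
Any other superkey contains one of these as a subset, so there are no further candidate keys.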